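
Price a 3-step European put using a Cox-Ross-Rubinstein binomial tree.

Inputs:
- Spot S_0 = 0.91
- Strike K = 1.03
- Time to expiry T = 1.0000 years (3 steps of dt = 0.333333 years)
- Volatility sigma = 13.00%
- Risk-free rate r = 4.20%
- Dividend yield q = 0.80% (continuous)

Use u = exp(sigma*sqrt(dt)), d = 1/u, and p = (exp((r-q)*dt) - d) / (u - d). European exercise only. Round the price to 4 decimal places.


dt = T/N = 0.333333
u = exp(sigma*sqrt(dt)) = 1.077944; d = 1/u = 0.927692
p = (exp((r-q)*dt) - d) / (u - d) = 0.557103
Discount per step: exp(-r*dt) = 0.986098
Stock lattice S(k, i) with i counting down-moves:
  k=0: S(0,0) = 0.9100
  k=1: S(1,0) = 0.9809; S(1,1) = 0.8442
  k=2: S(2,0) = 1.0574; S(2,1) = 0.9100; S(2,2) = 0.7832
  k=3: S(3,0) = 1.1398; S(3,1) = 0.9809; S(3,2) = 0.8442; S(3,3) = 0.7265
Terminal payoffs V(N, i) = max(K - S_T, 0):
  V(3,0) = 0.000000; V(3,1) = 0.049071; V(3,2) = 0.185800; V(3,3) = 0.303471
Backward induction: V(k, i) = exp(-r*dt) * [p * V(k+1, i) + (1-p) * V(k+1, i+1)].
  V(2,0) = exp(-r*dt) * [p*0.000000 + (1-p)*0.049071] = 0.021431
  V(2,1) = exp(-r*dt) * [p*0.049071 + (1-p)*0.185800] = 0.108104
  V(2,2) = exp(-r*dt) * [p*0.185800 + (1-p)*0.303471] = 0.234609
  V(1,0) = exp(-r*dt) * [p*0.021431 + (1-p)*0.108104] = 0.058987
  V(1,1) = exp(-r*dt) * [p*0.108104 + (1-p)*0.234609] = 0.161851
  V(0,0) = exp(-r*dt) * [p*0.058987 + (1-p)*0.161851] = 0.103091

Answer: Price = V(0,0) = 0.1031


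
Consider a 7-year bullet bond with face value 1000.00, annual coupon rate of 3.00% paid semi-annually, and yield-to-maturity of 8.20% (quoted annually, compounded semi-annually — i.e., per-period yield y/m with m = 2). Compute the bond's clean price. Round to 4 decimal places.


Answer: Price = 727.1631

Derivation:
Coupon per period c = face * coupon_rate / m = 15.000000
Periods per year m = 2; per-period yield y/m = 0.041000
Number of cashflows N = 14
Cashflows (t years, CF_t, discount factor 1/(1+y/m)^(m*t), PV):
  t = 0.5000: CF_t = 15.000000, DF = 0.960615, PV = 14.409222
  t = 1.0000: CF_t = 15.000000, DF = 0.922781, PV = 13.841712
  t = 1.5000: CF_t = 15.000000, DF = 0.886437, PV = 13.296553
  t = 2.0000: CF_t = 15.000000, DF = 0.851524, PV = 12.772866
  t = 2.5000: CF_t = 15.000000, DF = 0.817987, PV = 12.269804
  t = 3.0000: CF_t = 15.000000, DF = 0.785770, PV = 11.786555
  t = 3.5000: CF_t = 15.000000, DF = 0.754823, PV = 11.322339
  t = 4.0000: CF_t = 15.000000, DF = 0.725094, PV = 10.876406
  t = 4.5000: CF_t = 15.000000, DF = 0.696536, PV = 10.448037
  t = 5.0000: CF_t = 15.000000, DF = 0.669103, PV = 10.036539
  t = 5.5000: CF_t = 15.000000, DF = 0.642750, PV = 9.641248
  t = 6.0000: CF_t = 15.000000, DF = 0.617435, PV = 9.261525
  t = 6.5000: CF_t = 15.000000, DF = 0.593117, PV = 8.896758
  t = 7.0000: CF_t = 1015.000000, DF = 0.569757, PV = 578.303511
Price P = sum_t PV_t = 727.163073


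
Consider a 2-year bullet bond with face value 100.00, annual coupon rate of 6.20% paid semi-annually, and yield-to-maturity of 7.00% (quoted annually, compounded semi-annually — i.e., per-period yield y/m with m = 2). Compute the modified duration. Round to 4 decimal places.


Coupon per period c = face * coupon_rate / m = 3.100000
Periods per year m = 2; per-period yield y/m = 0.035000
Number of cashflows N = 4
Cashflows (t years, CF_t, discount factor 1/(1+y/m)^(m*t), PV):
  t = 0.5000: CF_t = 3.100000, DF = 0.966184, PV = 2.995169
  t = 1.0000: CF_t = 3.100000, DF = 0.933511, PV = 2.893883
  t = 1.5000: CF_t = 3.100000, DF = 0.901943, PV = 2.796022
  t = 2.0000: CF_t = 103.100000, DF = 0.871442, PV = 89.845694
Price P = sum_t PV_t = 98.530768
First compute Macaulay numerator sum_t t * PV_t:
  t * PV_t at t = 0.5000: 1.497585
  t * PV_t at t = 1.0000: 2.893883
  t * PV_t at t = 1.5000: 4.194034
  t * PV_t at t = 2.0000: 179.691387
Macaulay duration D = 188.276889 / 98.530768 = 1.910844
Modified duration = D / (1 + y/m) = 1.910844 / (1 + 0.035000) = 1.846226

Answer: Modified duration = 1.8462


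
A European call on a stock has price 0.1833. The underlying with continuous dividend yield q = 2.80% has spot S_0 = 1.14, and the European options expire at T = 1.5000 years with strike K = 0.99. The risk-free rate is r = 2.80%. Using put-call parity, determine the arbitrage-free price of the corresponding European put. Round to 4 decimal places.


Put-call parity: C - P = S_0 * exp(-qT) - K * exp(-rT).
S_0 * exp(-qT) = 1.1400 * 0.95886978 = 1.09311155
K * exp(-rT) = 0.9900 * 0.95886978 = 0.94928108
P = C - S*exp(-qT) + K*exp(-rT)
P = 0.1833 - 1.09311155 + 0.94928108 = 0.0395

Answer: Put price = 0.0395


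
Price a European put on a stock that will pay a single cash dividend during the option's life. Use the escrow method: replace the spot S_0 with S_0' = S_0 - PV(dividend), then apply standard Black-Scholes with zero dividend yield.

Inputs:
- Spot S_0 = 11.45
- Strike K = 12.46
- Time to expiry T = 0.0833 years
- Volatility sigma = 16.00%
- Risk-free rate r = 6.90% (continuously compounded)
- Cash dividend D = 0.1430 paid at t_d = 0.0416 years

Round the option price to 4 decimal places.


Answer: Price = 1.0861

Derivation:
PV(D) = D * exp(-r * t_d) = 0.1430 * 0.99713372 = 0.14259012
S_0' = S_0 - PV(D) = 11.4500 - 0.14259012 = 11.30740988
d1 = (ln(S_0'/K) + (r + sigma^2/2)*T) / (sigma*sqrt(T)) = -1.95438934
d2 = d1 - sigma*sqrt(T) = -2.00056812
exp(-rT) = 0.99426879
N(-d1) = 0.97467240; N(-d2) = 0.97728052
P = K * exp(-rT) * N(-d2) - S_0' * N(-d1) = 12.4600 * 0.99426879 * 0.97728052 - 11.30740988 * 0.97467240 = 1.0861


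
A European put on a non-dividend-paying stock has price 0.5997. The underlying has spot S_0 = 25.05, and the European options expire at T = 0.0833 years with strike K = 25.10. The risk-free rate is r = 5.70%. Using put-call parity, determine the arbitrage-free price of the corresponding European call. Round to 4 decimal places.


Put-call parity: C - P = S_0 * exp(-qT) - K * exp(-rT).
S_0 * exp(-qT) = 25.0500 * 1.00000000 = 25.05000000
K * exp(-rT) = 25.1000 * 0.99526315 = 24.98110518
C = P + S*exp(-qT) - K*exp(-rT)
C = 0.5997 + 25.05000000 - 24.98110518 = 0.6686

Answer: Call price = 0.6686


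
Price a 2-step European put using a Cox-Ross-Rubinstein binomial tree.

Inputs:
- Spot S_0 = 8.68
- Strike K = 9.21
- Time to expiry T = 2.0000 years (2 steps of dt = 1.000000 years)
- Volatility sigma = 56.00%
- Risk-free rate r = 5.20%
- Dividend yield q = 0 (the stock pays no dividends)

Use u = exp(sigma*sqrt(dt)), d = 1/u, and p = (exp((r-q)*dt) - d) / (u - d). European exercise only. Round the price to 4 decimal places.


Answer: Price = V(0,0) = 2.2399

Derivation:
dt = T/N = 1.000000
u = exp(sigma*sqrt(dt)) = 1.750673; d = 1/u = 0.571209
p = (exp((r-q)*dt) - d) / (u - d) = 0.408802
Discount per step: exp(-r*dt) = 0.949329
Stock lattice S(k, i) with i counting down-moves:
  k=0: S(0,0) = 8.6800
  k=1: S(1,0) = 15.1958; S(1,1) = 4.9581
  k=2: S(2,0) = 26.6029; S(2,1) = 8.6800; S(2,2) = 2.8321
Terminal payoffs V(N, i) = max(K - S_T, 0):
  V(2,0) = 0.000000; V(2,1) = 0.530000; V(2,2) = 6.377891
Backward induction: V(k, i) = exp(-r*dt) * [p * V(k+1, i) + (1-p) * V(k+1, i+1)].
  V(1,0) = exp(-r*dt) * [p*0.000000 + (1-p)*0.530000] = 0.297458
  V(1,1) = exp(-r*dt) * [p*0.530000 + (1-p)*6.377891] = 3.785224
  V(0,0) = exp(-r*dt) * [p*0.297458 + (1-p)*3.785224] = 2.239865


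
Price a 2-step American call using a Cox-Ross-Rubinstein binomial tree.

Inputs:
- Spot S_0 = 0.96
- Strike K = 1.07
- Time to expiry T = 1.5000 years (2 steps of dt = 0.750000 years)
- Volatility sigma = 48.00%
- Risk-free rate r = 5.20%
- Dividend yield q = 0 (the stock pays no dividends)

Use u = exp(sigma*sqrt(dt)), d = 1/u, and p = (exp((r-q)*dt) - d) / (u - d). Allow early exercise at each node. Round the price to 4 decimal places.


Answer: Price = V(0,0) = 0.2069

Derivation:
dt = T/N = 0.750000
u = exp(sigma*sqrt(dt)) = 1.515419; d = 1/u = 0.659883
p = (exp((r-q)*dt) - d) / (u - d) = 0.444034
Discount per step: exp(-r*dt) = 0.961751
Stock lattice S(k, i) with i counting down-moves:
  k=0: S(0,0) = 0.9600
  k=1: S(1,0) = 1.4548; S(1,1) = 0.6335
  k=2: S(2,0) = 2.2046; S(2,1) = 0.9600; S(2,2) = 0.4180
Terminal payoffs V(N, i) = max(S_T - K, 0):
  V(2,0) = 1.134636; V(2,1) = 0.000000; V(2,2) = 0.000000
Backward induction: V(k, i) = exp(-r*dt) * [p * V(k+1, i) + (1-p) * V(k+1, i+1)]; then take max(V_cont, immediate exercise) for American.
  V(1,0) = exp(-r*dt) * [p*1.134636 + (1-p)*0.000000] = 0.484546; exercise = 0.384803; V(1,0) = max -> 0.484546
  V(1,1) = exp(-r*dt) * [p*0.000000 + (1-p)*0.000000] = 0.000000; exercise = 0.000000; V(1,1) = max -> 0.000000
  V(0,0) = exp(-r*dt) * [p*0.484546 + (1-p)*0.000000] = 0.206926; exercise = 0.000000; V(0,0) = max -> 0.206926


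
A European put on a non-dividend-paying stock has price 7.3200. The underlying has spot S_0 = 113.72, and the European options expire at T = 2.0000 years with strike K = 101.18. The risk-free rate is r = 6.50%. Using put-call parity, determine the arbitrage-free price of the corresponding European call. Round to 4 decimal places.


Put-call parity: C - P = S_0 * exp(-qT) - K * exp(-rT).
S_0 * exp(-qT) = 113.7200 * 1.00000000 = 113.72000000
K * exp(-rT) = 101.1800 * 0.87809543 = 88.84569570
C = P + S*exp(-qT) - K*exp(-rT)
C = 7.3200 + 113.72000000 - 88.84569570 = 32.1943

Answer: Call price = 32.1943


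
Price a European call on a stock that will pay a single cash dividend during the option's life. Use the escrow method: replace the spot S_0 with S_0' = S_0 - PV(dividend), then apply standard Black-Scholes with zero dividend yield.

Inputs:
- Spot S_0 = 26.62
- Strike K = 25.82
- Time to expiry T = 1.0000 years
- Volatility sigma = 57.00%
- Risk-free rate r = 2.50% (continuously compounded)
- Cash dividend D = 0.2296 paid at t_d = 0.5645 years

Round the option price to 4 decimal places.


Answer: Price = 6.4104

Derivation:
PV(D) = D * exp(-r * t_d) = 0.2296 * 0.98598661 = 0.22638253
S_0' = S_0 - PV(D) = 26.6200 - 0.22638253 = 26.39361747
d1 = (ln(S_0'/K) + (r + sigma^2/2)*T) / (sigma*sqrt(T)) = 0.36740848
d2 = d1 - sigma*sqrt(T) = -0.20259152
exp(-rT) = 0.97530991
N(d1) = 0.64334283; N(d2) = 0.41972716
C = S_0' * N(d1) - K * exp(-rT) * N(d2) = 26.39361747 * 0.64334283 - 25.8200 * 0.97530991 * 0.41972716 = 6.4104


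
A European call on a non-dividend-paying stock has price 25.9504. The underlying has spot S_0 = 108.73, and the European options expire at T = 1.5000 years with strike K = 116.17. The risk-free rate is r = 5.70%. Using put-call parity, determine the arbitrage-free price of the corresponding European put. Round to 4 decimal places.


Answer: Put price = 23.8706

Derivation:
Put-call parity: C - P = S_0 * exp(-qT) - K * exp(-rT).
S_0 * exp(-qT) = 108.7300 * 1.00000000 = 108.73000000
K * exp(-rT) = 116.1700 * 0.91805314 = 106.65023363
P = C - S*exp(-qT) + K*exp(-rT)
P = 25.9504 - 108.73000000 + 106.65023363 = 23.8706


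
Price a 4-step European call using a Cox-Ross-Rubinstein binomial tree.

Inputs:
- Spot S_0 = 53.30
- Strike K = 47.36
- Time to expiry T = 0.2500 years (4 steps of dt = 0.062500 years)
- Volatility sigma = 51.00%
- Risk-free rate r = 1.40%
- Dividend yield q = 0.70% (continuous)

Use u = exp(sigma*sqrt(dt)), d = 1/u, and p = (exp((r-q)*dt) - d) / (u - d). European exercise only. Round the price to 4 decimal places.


dt = T/N = 0.062500
u = exp(sigma*sqrt(dt)) = 1.135985; d = 1/u = 0.880293
p = (exp((r-q)*dt) - d) / (u - d) = 0.469880
Discount per step: exp(-r*dt) = 0.999125
Stock lattice S(k, i) with i counting down-moves:
  k=0: S(0,0) = 53.3000
  k=1: S(1,0) = 60.5480; S(1,1) = 46.9196
  k=2: S(2,0) = 68.7816; S(2,1) = 53.3000; S(2,2) = 41.3030
  k=3: S(3,0) = 78.1349; S(3,1) = 60.5480; S(3,2) = 46.9196; S(3,3) = 36.3588
  k=4: S(4,0) = 88.7600; S(4,1) = 68.7816; S(4,2) = 53.3000; S(4,3) = 41.3030; S(4,4) = 32.0064
Terminal payoffs V(N, i) = max(S_T - K, 0):
  V(4,0) = 41.400021; V(4,1) = 21.421604; V(4,2) = 5.940000; V(4,3) = 0.000000; V(4,4) = 0.000000
Backward induction: V(k, i) = exp(-r*dt) * [p * V(k+1, i) + (1-p) * V(k+1, i+1)].
  V(3,0) = exp(-r*dt) * [p*41.400021 + (1-p)*21.421604] = 30.782107
  V(3,1) = exp(-r*dt) * [p*21.421604 + (1-p)*5.940000] = 13.202931
  V(3,2) = exp(-r*dt) * [p*5.940000 + (1-p)*0.000000] = 2.788643
  V(3,3) = exp(-r*dt) * [p*0.000000 + (1-p)*0.000000] = 0.000000
  V(2,0) = exp(-r*dt) * [p*30.782107 + (1-p)*13.202931] = 21.444254
  V(2,1) = exp(-r*dt) * [p*13.202931 + (1-p)*2.788643] = 7.675385
  V(2,2) = exp(-r*dt) * [p*2.788643 + (1-p)*0.000000] = 1.309180
  V(1,0) = exp(-r*dt) * [p*21.444254 + (1-p)*7.675385] = 14.132723
  V(1,1) = exp(-r*dt) * [p*7.675385 + (1-p)*1.309180] = 4.296768
  V(0,0) = exp(-r*dt) * [p*14.132723 + (1-p)*4.296768] = 8.910682

Answer: Price = V(0,0) = 8.9107


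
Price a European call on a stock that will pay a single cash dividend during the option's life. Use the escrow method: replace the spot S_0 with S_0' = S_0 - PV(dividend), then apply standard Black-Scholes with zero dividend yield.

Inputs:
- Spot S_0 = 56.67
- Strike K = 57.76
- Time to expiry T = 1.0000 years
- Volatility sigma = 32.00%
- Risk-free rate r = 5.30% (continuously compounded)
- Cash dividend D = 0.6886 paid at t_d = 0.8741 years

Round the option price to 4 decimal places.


Answer: Price = 7.6758

Derivation:
PV(D) = D * exp(-r * t_d) = 0.6886 * 0.95472943 = 0.65742668
S_0' = S_0 - PV(D) = 56.6700 - 0.65742668 = 56.01257332
d1 = (ln(S_0'/K) + (r + sigma^2/2)*T) / (sigma*sqrt(T)) = 0.22962405
d2 = d1 - sigma*sqrt(T) = -0.09037595
exp(-rT) = 0.94838001
N(d1) = 0.59080804; N(d2) = 0.46399423
C = S_0' * N(d1) - K * exp(-rT) * N(d2) = 56.01257332 * 0.59080804 - 57.7600 * 0.94838001 * 0.46399423 = 7.6758


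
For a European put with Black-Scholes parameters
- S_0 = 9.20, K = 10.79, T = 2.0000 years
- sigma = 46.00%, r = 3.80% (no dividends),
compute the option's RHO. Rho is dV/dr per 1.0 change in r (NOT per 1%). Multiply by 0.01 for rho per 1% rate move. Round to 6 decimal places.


Answer: Rho = -13.498550

Derivation:
d1 = 0.1970425367; d2 = -0.4534957020
phi(d1) = 0.3912723501; exp(-qT) = 1.0000000000; exp(-rT) = 0.9268162066
N(-d2) = 0.6749040812
Rho = -K*T*exp(-rT)*N(-d2) = -10.7900 * 2.0000 * 0.9268162066 * 0.6749040812 = -13.498550


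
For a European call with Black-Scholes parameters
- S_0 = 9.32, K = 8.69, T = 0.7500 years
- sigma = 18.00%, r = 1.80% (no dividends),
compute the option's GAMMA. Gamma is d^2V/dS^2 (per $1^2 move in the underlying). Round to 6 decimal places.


d1 = 0.6135288937; d2 = 0.4576443210
phi(d1) = 0.3305004081; exp(-qT) = 1.0000000000; exp(-rT) = 0.9865907163
Gamma = exp(-qT) * phi(d1) / (S * sigma * sqrt(T)) = 1.0000000000 * 0.3305004081 / (9.3200 * 0.1800 * 0.8660254038) = 0.227485

Answer: Gamma = 0.227485


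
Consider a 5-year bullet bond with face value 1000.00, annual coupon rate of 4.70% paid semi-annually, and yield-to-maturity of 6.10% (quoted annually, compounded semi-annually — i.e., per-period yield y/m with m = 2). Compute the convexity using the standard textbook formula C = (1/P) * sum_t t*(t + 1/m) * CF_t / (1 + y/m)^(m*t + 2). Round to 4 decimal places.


Coupon per period c = face * coupon_rate / m = 23.500000
Periods per year m = 2; per-period yield y/m = 0.030500
Number of cashflows N = 10
Cashflows (t years, CF_t, discount factor 1/(1+y/m)^(m*t), PV):
  t = 0.5000: CF_t = 23.500000, DF = 0.970403, PV = 22.804464
  t = 1.0000: CF_t = 23.500000, DF = 0.941681, PV = 22.129514
  t = 1.5000: CF_t = 23.500000, DF = 0.913810, PV = 21.474540
  t = 2.0000: CF_t = 23.500000, DF = 0.886764, PV = 20.838952
  t = 2.5000: CF_t = 23.500000, DF = 0.860518, PV = 20.222176
  t = 3.0000: CF_t = 23.500000, DF = 0.835049, PV = 19.623654
  t = 3.5000: CF_t = 23.500000, DF = 0.810334, PV = 19.042847
  t = 4.0000: CF_t = 23.500000, DF = 0.786350, PV = 18.479231
  t = 4.5000: CF_t = 23.500000, DF = 0.763076, PV = 17.932296
  t = 5.0000: CF_t = 1023.500000, DF = 0.740491, PV = 757.892982
Price P = sum_t PV_t = 940.440657
Convexity numerator sum_t t*(t + 1/m) * CF_t / (1+y/m)^(m*t + 2):
  t = 0.5000: term = 10.737270
  t = 1.0000: term = 31.258428
  t = 1.5000: term = 60.666527
  t = 2.0000: term = 98.118272
  t = 2.5000: term = 142.821356
  t = 3.0000: term = 194.031925
  t = 3.5000: term = 251.052143
  t = 4.0000: term = 313.227876
  t = 4.5000: term = 379.946478
  t = 5.0000: term = 19626.578128
Convexity = (1/P) * sum = 21108.438405 / 940.440657 = 22.445264

Answer: Convexity = 22.4453


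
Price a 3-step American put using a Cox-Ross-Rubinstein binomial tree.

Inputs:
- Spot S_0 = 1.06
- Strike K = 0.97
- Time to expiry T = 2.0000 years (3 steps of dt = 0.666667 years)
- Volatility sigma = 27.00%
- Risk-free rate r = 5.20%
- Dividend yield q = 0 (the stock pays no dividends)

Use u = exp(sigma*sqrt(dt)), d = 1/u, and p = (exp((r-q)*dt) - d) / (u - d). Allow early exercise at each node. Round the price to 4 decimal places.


Answer: Price = V(0,0) = 0.0863

Derivation:
dt = T/N = 0.666667
u = exp(sigma*sqrt(dt)) = 1.246643; d = 1/u = 0.802154
p = (exp((r-q)*dt) - d) / (u - d) = 0.524469
Discount per step: exp(-r*dt) = 0.965927
Stock lattice S(k, i) with i counting down-moves:
  k=0: S(0,0) = 1.0600
  k=1: S(1,0) = 1.3214; S(1,1) = 0.8503
  k=2: S(2,0) = 1.6474; S(2,1) = 1.0600; S(2,2) = 0.6821
  k=3: S(3,0) = 2.0537; S(3,1) = 1.3214; S(3,2) = 0.8503; S(3,3) = 0.5471
Terminal payoffs V(N, i) = max(K - S_T, 0):
  V(3,0) = 0.000000; V(3,1) = 0.000000; V(3,2) = 0.119716; V(3,3) = 0.422883
Backward induction: V(k, i) = exp(-r*dt) * [p * V(k+1, i) + (1-p) * V(k+1, i+1)]; then take max(V_cont, immediate exercise) for American.
  V(2,0) = exp(-r*dt) * [p*0.000000 + (1-p)*0.000000] = 0.000000; exercise = 0.000000; V(2,0) = max -> 0.000000
  V(2,1) = exp(-r*dt) * [p*0.000000 + (1-p)*0.119716] = 0.054989; exercise = 0.000000; V(2,1) = max -> 0.054989
  V(2,2) = exp(-r*dt) * [p*0.119716 + (1-p)*0.422883] = 0.254891; exercise = 0.287941; V(2,2) = max -> 0.287941
  V(1,0) = exp(-r*dt) * [p*0.000000 + (1-p)*0.054989] = 0.025258; exercise = 0.000000; V(1,0) = max -> 0.025258
  V(1,1) = exp(-r*dt) * [p*0.054989 + (1-p)*0.287941] = 0.160117; exercise = 0.119716; V(1,1) = max -> 0.160117
  V(0,0) = exp(-r*dt) * [p*0.025258 + (1-p)*0.160117] = 0.086342; exercise = 0.000000; V(0,0) = max -> 0.086342


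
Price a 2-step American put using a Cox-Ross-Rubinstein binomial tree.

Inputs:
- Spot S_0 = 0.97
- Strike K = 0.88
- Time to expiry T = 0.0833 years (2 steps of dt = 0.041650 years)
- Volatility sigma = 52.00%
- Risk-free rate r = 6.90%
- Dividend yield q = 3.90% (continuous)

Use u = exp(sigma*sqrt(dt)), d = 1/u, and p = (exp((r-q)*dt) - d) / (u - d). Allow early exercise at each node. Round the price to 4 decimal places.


Answer: Price = V(0,0) = 0.0257

Derivation:
dt = T/N = 0.041650
u = exp(sigma*sqrt(dt)) = 1.111959; d = 1/u = 0.899314
p = (exp((r-q)*dt) - d) / (u - d) = 0.479374
Discount per step: exp(-r*dt) = 0.997130
Stock lattice S(k, i) with i counting down-moves:
  k=0: S(0,0) = 0.9700
  k=1: S(1,0) = 1.0786; S(1,1) = 0.8723
  k=2: S(2,0) = 1.1994; S(2,1) = 0.9700; S(2,2) = 0.7845
Terminal payoffs V(N, i) = max(K - S_T, 0):
  V(2,0) = 0.000000; V(2,1) = 0.000000; V(2,2) = 0.095498
Backward induction: V(k, i) = exp(-r*dt) * [p * V(k+1, i) + (1-p) * V(k+1, i+1)]; then take max(V_cont, immediate exercise) for American.
  V(1,0) = exp(-r*dt) * [p*0.000000 + (1-p)*0.000000] = 0.000000; exercise = 0.000000; V(1,0) = max -> 0.000000
  V(1,1) = exp(-r*dt) * [p*0.000000 + (1-p)*0.095498] = 0.049576; exercise = 0.007666; V(1,1) = max -> 0.049576
  V(0,0) = exp(-r*dt) * [p*0.000000 + (1-p)*0.049576] = 0.025736; exercise = 0.000000; V(0,0) = max -> 0.025736


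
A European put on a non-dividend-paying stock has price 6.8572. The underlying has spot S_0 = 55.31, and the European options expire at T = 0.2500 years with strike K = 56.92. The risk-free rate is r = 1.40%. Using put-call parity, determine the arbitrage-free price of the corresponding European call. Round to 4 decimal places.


Answer: Call price = 5.4461

Derivation:
Put-call parity: C - P = S_0 * exp(-qT) - K * exp(-rT).
S_0 * exp(-qT) = 55.3100 * 1.00000000 = 55.31000000
K * exp(-rT) = 56.9200 * 0.99650612 = 56.72112823
C = P + S*exp(-qT) - K*exp(-rT)
C = 6.8572 + 55.31000000 - 56.72112823 = 5.4461


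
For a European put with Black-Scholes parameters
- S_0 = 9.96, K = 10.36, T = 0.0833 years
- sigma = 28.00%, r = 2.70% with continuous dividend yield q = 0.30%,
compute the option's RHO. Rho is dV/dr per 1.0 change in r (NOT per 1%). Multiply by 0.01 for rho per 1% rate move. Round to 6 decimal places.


d1 = -0.4220937225; d2 = -0.5029065928
phi(d1) = 0.3649408153; exp(-qT) = 0.9997501312; exp(-rT) = 0.9977534273
N(-d2) = 0.6924850271
Rho = -K*T*exp(-rT)*N(-d2) = -10.3600 * 0.0833 * 0.9977534273 * 0.6924850271 = -0.596264

Answer: Rho = -0.596264


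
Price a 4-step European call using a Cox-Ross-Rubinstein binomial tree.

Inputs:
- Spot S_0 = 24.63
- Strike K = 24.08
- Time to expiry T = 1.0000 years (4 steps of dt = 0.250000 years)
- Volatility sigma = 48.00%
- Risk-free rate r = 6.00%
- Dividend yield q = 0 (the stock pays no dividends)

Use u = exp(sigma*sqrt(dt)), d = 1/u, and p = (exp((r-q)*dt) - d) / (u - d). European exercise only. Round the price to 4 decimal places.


dt = T/N = 0.250000
u = exp(sigma*sqrt(dt)) = 1.271249; d = 1/u = 0.786628
p = (exp((r-q)*dt) - d) / (u - d) = 0.471472
Discount per step: exp(-r*dt) = 0.985112
Stock lattice S(k, i) with i counting down-moves:
  k=0: S(0,0) = 24.6300
  k=1: S(1,0) = 31.3109; S(1,1) = 19.3746
  k=2: S(2,0) = 39.8039; S(2,1) = 24.6300; S(2,2) = 15.2406
  k=3: S(3,0) = 50.6007; S(3,1) = 31.3109; S(3,2) = 19.3746; S(3,3) = 11.9887
  k=4: S(4,0) = 64.3261; S(4,1) = 39.8039; S(4,2) = 24.6300; S(4,3) = 15.2406; S(4,4) = 9.4307
Terminal payoffs V(N, i) = max(S_T - K, 0):
  V(4,0) = 40.246084; V(4,1) = 15.723913; V(4,2) = 0.550000; V(4,3) = 0.000000; V(4,4) = 0.000000
Backward induction: V(k, i) = exp(-r*dt) * [p * V(k+1, i) + (1-p) * V(k+1, i+1)].
  V(3,0) = exp(-r*dt) * [p*40.246084 + (1-p)*15.723913] = 26.879194
  V(3,1) = exp(-r*dt) * [p*15.723913 + (1-p)*0.550000] = 7.589371
  V(3,2) = exp(-r*dt) * [p*0.550000 + (1-p)*0.000000] = 0.255449
  V(3,3) = exp(-r*dt) * [p*0.000000 + (1-p)*0.000000] = 0.000000
  V(2,0) = exp(-r*dt) * [p*26.879194 + (1-p)*7.589371] = 16.435584
  V(2,1) = exp(-r*dt) * [p*7.589371 + (1-p)*0.255449] = 3.657903
  V(2,2) = exp(-r*dt) * [p*0.255449 + (1-p)*0.000000] = 0.118644
  V(1,0) = exp(-r*dt) * [p*16.435584 + (1-p)*3.657903] = 9.538068
  V(1,1) = exp(-r*dt) * [p*3.657903 + (1-p)*0.118644] = 1.760695
  V(0,0) = exp(-r*dt) * [p*9.538068 + (1-p)*1.760695] = 5.346701

Answer: Price = V(0,0) = 5.3467


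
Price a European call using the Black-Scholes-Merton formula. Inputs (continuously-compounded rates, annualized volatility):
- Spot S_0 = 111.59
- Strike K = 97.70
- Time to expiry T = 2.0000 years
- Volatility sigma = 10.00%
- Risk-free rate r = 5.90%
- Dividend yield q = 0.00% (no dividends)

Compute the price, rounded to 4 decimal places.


d1 = (ln(S/K) + (r - q + 0.5*sigma^2) * T) / (sigma * sqrt(T)) = 1.84505288
d2 = d1 - sigma * sqrt(T) = 1.70363153
exp(-rT) = 0.88869605; exp(-qT) = 1.00000000
C = S_0 * exp(-qT) * N(d1) - K * exp(-rT) * N(d2)
N(d1) = 0.96748508; N(d2) = 0.95577503
C = 111.5900 * 1.00000000 * 0.96748508 - 97.7000 * 0.88869605 * 0.95577503 = 24.9759

Answer: Price = 24.9759


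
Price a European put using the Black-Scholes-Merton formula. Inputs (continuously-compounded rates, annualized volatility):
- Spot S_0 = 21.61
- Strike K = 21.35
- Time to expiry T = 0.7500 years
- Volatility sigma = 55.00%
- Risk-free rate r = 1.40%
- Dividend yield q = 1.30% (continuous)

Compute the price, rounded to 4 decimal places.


d1 = (ln(S/K) + (r - q + 0.5*sigma^2) * T) / (sigma * sqrt(T)) = 0.26514429
d2 = d1 - sigma * sqrt(T) = -0.21116968
exp(-rT) = 0.98955493; exp(-qT) = 0.99029738
P = K * exp(-rT) * N(-d2) - S_0 * exp(-qT) * N(-d1)
N(-d1) = 0.39544915; N(-d2) = 0.58362257
P = 21.3500 * 0.98955493 * 0.58362257 - 21.6100 * 0.99029738 * 0.39544915 = 3.8675

Answer: Price = 3.8675


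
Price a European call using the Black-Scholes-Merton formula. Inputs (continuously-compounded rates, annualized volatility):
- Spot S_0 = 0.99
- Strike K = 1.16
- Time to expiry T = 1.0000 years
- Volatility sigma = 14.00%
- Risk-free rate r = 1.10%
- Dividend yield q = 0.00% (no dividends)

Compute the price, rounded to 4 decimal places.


d1 = (ln(S/K) + (r - q + 0.5*sigma^2) * T) / (sigma * sqrt(T)) = -0.98335958
d2 = d1 - sigma * sqrt(T) = -1.12335958
exp(-rT) = 0.98906028; exp(-qT) = 1.00000000
C = S_0 * exp(-qT) * N(d1) - K * exp(-rT) * N(d2)
N(d1) = 0.16271525; N(d2) = 0.13064240
C = 0.9900 * 1.00000000 * 0.16271525 - 1.1600 * 0.98906028 * 0.13064240 = 0.0112

Answer: Price = 0.0112


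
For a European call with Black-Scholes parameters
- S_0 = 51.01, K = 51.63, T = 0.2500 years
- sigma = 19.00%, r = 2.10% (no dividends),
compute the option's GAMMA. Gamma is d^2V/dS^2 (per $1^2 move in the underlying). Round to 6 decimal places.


d1 = -0.0244074416; d2 = -0.1194074416
phi(d1) = 0.3988234685; exp(-qT) = 1.0000000000; exp(-rT) = 0.9947637572
Gamma = exp(-qT) * phi(d1) / (S * sigma * sqrt(T)) = 1.0000000000 * 0.3988234685 / (51.0100 * 0.1900 * 0.5000000000) = 0.082300

Answer: Gamma = 0.082300


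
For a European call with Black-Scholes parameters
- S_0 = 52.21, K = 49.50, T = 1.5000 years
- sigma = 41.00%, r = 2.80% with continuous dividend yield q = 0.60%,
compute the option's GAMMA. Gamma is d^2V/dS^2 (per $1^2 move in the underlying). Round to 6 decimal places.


d1 = 0.4229380156; d2 = -0.0792073817
phi(d1) = 0.3648106542; exp(-qT) = 0.9910403788; exp(-rT) = 0.9588697806
Gamma = exp(-qT) * phi(d1) / (S * sigma * sqrt(T)) = 0.9910403788 * 0.3648106542 / (52.2100 * 0.4100 * 1.2247448714) = 0.013790

Answer: Gamma = 0.013790


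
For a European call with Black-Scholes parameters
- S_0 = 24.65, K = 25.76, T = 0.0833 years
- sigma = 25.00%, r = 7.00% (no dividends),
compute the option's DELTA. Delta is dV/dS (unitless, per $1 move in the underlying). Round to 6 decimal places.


d1 = -0.4935513453; d2 = -0.5657056938
phi(d1) = 0.3531949888; exp(-qT) = 1.0000000000; exp(-rT) = 0.9941859673
N(d1) = 0.3108115348
Delta = exp(-qT) * N(d1) = 1.0000000000 * 0.3108115348 = 0.310812

Answer: Delta = 0.310812


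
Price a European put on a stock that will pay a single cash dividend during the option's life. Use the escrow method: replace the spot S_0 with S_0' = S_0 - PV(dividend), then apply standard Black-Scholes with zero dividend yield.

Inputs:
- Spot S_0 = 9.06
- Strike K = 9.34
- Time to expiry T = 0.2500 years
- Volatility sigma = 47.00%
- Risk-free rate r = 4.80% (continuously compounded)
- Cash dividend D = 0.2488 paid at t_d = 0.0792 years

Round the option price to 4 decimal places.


PV(D) = D * exp(-r * t_d) = 0.2488 * 0.99620562 = 0.24785596
S_0' = S_0 - PV(D) = 9.0600 - 0.24785596 = 8.81214404
d1 = (ln(S_0'/K) + (r + sigma^2/2)*T) / (sigma*sqrt(T)) = -0.07899139
d2 = d1 - sigma*sqrt(T) = -0.31399139
exp(-rT) = 0.98807171
N(-d1) = 0.53148027; N(-d2) = 0.62323621
P = K * exp(-rT) * N(-d2) - S_0' * N(-d1) = 9.3400 * 0.98807171 * 0.62323621 - 8.81214404 * 0.53148027 = 1.0681

Answer: Price = 1.0681


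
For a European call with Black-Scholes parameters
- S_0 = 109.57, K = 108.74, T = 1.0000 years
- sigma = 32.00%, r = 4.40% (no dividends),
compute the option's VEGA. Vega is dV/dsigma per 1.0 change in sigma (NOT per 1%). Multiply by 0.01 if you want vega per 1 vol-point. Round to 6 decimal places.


Answer: Vega = 41.513571

Derivation:
d1 = 0.3212621959; d2 = 0.0012621959
phi(d1) = 0.3788771638; exp(-qT) = 1.0000000000; exp(-rT) = 0.9569539575
Vega = S * exp(-qT) * phi(d1) * sqrt(T) = 109.5700 * 1.0000000000 * 0.3788771638 * 1.0000000000 = 41.513571


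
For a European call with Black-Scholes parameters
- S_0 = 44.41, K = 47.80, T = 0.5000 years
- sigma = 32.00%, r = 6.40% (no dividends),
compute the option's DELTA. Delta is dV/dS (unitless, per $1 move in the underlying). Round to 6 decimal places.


Answer: Delta = 0.471883

Derivation:
d1 = -0.0705381891; d2 = -0.2968123591
phi(d1) = 0.3979510181; exp(-qT) = 1.0000000000; exp(-rT) = 0.9685065821
N(d1) = 0.4718826529
Delta = exp(-qT) * N(d1) = 1.0000000000 * 0.4718826529 = 0.471883


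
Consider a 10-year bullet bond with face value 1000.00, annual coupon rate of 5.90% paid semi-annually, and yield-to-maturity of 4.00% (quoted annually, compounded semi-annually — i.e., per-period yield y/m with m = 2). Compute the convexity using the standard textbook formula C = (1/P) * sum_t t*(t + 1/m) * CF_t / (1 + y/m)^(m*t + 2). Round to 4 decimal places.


Coupon per period c = face * coupon_rate / m = 29.500000
Periods per year m = 2; per-period yield y/m = 0.020000
Number of cashflows N = 20
Cashflows (t years, CF_t, discount factor 1/(1+y/m)^(m*t), PV):
  t = 0.5000: CF_t = 29.500000, DF = 0.980392, PV = 28.921569
  t = 1.0000: CF_t = 29.500000, DF = 0.961169, PV = 28.354479
  t = 1.5000: CF_t = 29.500000, DF = 0.942322, PV = 27.798509
  t = 2.0000: CF_t = 29.500000, DF = 0.923845, PV = 27.253440
  t = 2.5000: CF_t = 29.500000, DF = 0.905731, PV = 26.719059
  t = 3.0000: CF_t = 29.500000, DF = 0.887971, PV = 26.195156
  t = 3.5000: CF_t = 29.500000, DF = 0.870560, PV = 25.681525
  t = 4.0000: CF_t = 29.500000, DF = 0.853490, PV = 25.177966
  t = 4.5000: CF_t = 29.500000, DF = 0.836755, PV = 24.684280
  t = 5.0000: CF_t = 29.500000, DF = 0.820348, PV = 24.200275
  t = 5.5000: CF_t = 29.500000, DF = 0.804263, PV = 23.725760
  t = 6.0000: CF_t = 29.500000, DF = 0.788493, PV = 23.260549
  t = 6.5000: CF_t = 29.500000, DF = 0.773033, PV = 22.804459
  t = 7.0000: CF_t = 29.500000, DF = 0.757875, PV = 22.357313
  t = 7.5000: CF_t = 29.500000, DF = 0.743015, PV = 21.918935
  t = 8.0000: CF_t = 29.500000, DF = 0.728446, PV = 21.489152
  t = 8.5000: CF_t = 29.500000, DF = 0.714163, PV = 21.067796
  t = 9.0000: CF_t = 29.500000, DF = 0.700159, PV = 20.654702
  t = 9.5000: CF_t = 29.500000, DF = 0.686431, PV = 20.249707
  t = 10.0000: CF_t = 1029.500000, DF = 0.672971, PV = 692.823987
Price P = sum_t PV_t = 1155.338617
Convexity numerator sum_t t*(t + 1/m) * CF_t / (1+y/m)^(m*t + 2):
  t = 0.5000: term = 13.899254
  t = 1.0000: term = 40.880160
  t = 1.5000: term = 80.157177
  t = 2.0000: term = 130.975779
  t = 2.5000: term = 192.611440
  t = 3.0000: term = 264.368642
  t = 3.5000: term = 345.579925
  t = 4.0000: term = 435.604947
  t = 4.5000: term = 533.829592
  t = 5.0000: term = 639.665089
  t = 5.5000: term = 752.547163
  t = 6.0000: term = 871.935216
  t = 6.5000: term = 997.311521
  t = 7.0000: term = 1128.180454
  t = 7.5000: term = 1264.067736
  t = 8.0000: term = 1404.519706
  t = 8.5000: term = 1549.102617
  t = 9.0000: term = 1697.401945
  t = 9.5000: term = 1849.021727
  t = 10.0000: term = 69921.682700
Convexity = (1/P) * sum = 84113.342789 / 1155.338617 = 72.804061

Answer: Convexity = 72.8041


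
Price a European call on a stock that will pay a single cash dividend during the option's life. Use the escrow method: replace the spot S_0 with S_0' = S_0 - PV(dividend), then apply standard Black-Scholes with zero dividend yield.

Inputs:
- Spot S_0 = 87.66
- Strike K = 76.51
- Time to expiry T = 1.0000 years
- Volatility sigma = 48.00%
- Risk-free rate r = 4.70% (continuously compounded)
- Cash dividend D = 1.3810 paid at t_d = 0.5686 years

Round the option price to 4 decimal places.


Answer: Price = 22.6591

Derivation:
PV(D) = D * exp(-r * t_d) = 1.3810 * 0.97362973 = 1.34458266
S_0' = S_0 - PV(D) = 87.6600 - 1.34458266 = 86.31541734
d1 = (ln(S_0'/K) + (r + sigma^2/2)*T) / (sigma*sqrt(T)) = 0.58913912
d2 = d1 - sigma*sqrt(T) = 0.10913912
exp(-rT) = 0.95408740
N(d1) = 0.72211602; N(d2) = 0.54345393
C = S_0' * N(d1) - K * exp(-rT) * N(d2) = 86.31541734 * 0.72211602 - 76.5100 * 0.95408740 * 0.54345393 = 22.6591


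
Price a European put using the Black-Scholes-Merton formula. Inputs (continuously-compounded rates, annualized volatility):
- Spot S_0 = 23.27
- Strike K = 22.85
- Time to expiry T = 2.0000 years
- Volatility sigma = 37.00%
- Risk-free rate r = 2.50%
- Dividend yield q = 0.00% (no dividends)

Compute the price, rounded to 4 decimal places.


d1 = (ln(S/K) + (r - q + 0.5*sigma^2) * T) / (sigma * sqrt(T)) = 0.39199298
d2 = d1 - sigma * sqrt(T) = -0.13126604
exp(-rT) = 0.95122942; exp(-qT) = 1.00000000
P = K * exp(-rT) * N(-d2) - S_0 * exp(-qT) * N(-d1)
N(-d1) = 0.34753170; N(-d2) = 0.55221757
P = 22.8500 * 0.95122942 * 0.55221757 - 23.2700 * 1.00000000 * 0.34753170 = 3.9157

Answer: Price = 3.9157


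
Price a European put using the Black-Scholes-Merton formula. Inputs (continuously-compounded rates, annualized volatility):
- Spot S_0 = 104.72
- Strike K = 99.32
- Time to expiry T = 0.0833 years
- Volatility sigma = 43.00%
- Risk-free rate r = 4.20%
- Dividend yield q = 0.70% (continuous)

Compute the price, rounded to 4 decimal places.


d1 = (ln(S/K) + (r - q + 0.5*sigma^2) * T) / (sigma * sqrt(T)) = 0.51214295
d2 = d1 - sigma * sqrt(T) = 0.38803747
exp(-rT) = 0.99650751; exp(-qT) = 0.99941707
P = K * exp(-rT) * N(-d2) - S_0 * exp(-qT) * N(-d1)
N(-d1) = 0.30427548; N(-d2) = 0.34899415
P = 99.3200 * 0.99650751 * 0.34899415 - 104.7200 * 0.99941707 * 0.30427548 = 2.6959

Answer: Price = 2.6959


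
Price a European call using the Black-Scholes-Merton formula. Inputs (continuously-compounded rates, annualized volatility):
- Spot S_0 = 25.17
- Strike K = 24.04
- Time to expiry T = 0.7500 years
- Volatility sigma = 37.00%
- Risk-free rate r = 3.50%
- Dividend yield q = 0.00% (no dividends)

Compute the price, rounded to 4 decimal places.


d1 = (ln(S/K) + (r - q + 0.5*sigma^2) * T) / (sigma * sqrt(T)) = 0.38548647
d2 = d1 - sigma * sqrt(T) = 0.06505708
exp(-rT) = 0.97409154; exp(-qT) = 1.00000000
C = S_0 * exp(-qT) * N(d1) - K * exp(-rT) * N(d2)
N(d1) = 0.65006149; N(d2) = 0.52593572
C = 25.1700 * 1.00000000 * 0.65006149 - 24.0400 * 0.97409154 * 0.52593572 = 4.0461

Answer: Price = 4.0461


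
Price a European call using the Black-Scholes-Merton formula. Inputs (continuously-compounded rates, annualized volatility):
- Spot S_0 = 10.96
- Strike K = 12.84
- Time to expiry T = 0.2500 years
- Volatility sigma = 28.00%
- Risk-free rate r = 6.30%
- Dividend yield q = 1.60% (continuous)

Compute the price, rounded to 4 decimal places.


Answer: Price = 0.1250

Derivation:
d1 = (ln(S/K) + (r - q + 0.5*sigma^2) * T) / (sigma * sqrt(T)) = -0.97687869
d2 = d1 - sigma * sqrt(T) = -1.11687869
exp(-rT) = 0.98437338; exp(-qT) = 0.99600799
C = S_0 * exp(-qT) * N(d1) - K * exp(-rT) * N(d2)
N(d1) = 0.16431461; N(d2) = 0.13202310
C = 10.9600 * 0.99600799 * 0.16431461 - 12.8400 * 0.98437338 * 0.13202310 = 0.1250


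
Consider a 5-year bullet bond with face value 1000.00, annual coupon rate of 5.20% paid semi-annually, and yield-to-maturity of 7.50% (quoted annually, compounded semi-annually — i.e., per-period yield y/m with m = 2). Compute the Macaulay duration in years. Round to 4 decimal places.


Coupon per period c = face * coupon_rate / m = 26.000000
Periods per year m = 2; per-period yield y/m = 0.037500
Number of cashflows N = 10
Cashflows (t years, CF_t, discount factor 1/(1+y/m)^(m*t), PV):
  t = 0.5000: CF_t = 26.000000, DF = 0.963855, PV = 25.060241
  t = 1.0000: CF_t = 26.000000, DF = 0.929017, PV = 24.154449
  t = 1.5000: CF_t = 26.000000, DF = 0.895438, PV = 23.281397
  t = 2.0000: CF_t = 26.000000, DF = 0.863073, PV = 22.439900
  t = 2.5000: CF_t = 26.000000, DF = 0.831878, PV = 21.628820
  t = 3.0000: CF_t = 26.000000, DF = 0.801810, PV = 20.847055
  t = 3.5000: CF_t = 26.000000, DF = 0.772829, PV = 20.093547
  t = 4.0000: CF_t = 26.000000, DF = 0.744895, PV = 19.367274
  t = 4.5000: CF_t = 26.000000, DF = 0.717971, PV = 18.667252
  t = 5.0000: CF_t = 1026.000000, DF = 0.692020, PV = 710.013010
Price P = sum_t PV_t = 905.552947
Macaulay numerator sum_t t * PV_t:
  t * PV_t at t = 0.5000: 12.530120
  t * PV_t at t = 1.0000: 24.154449
  t * PV_t at t = 1.5000: 34.922095
  t * PV_t at t = 2.0000: 44.879801
  t * PV_t at t = 2.5000: 54.072049
  t * PV_t at t = 3.0000: 62.541166
  t * PV_t at t = 3.5000: 70.327415
  t * PV_t at t = 4.0000: 77.469097
  t * PV_t at t = 4.5000: 84.002636
  t * PV_t at t = 5.0000: 3550.065052
Macaulay duration D = (sum_t t * PV_t) / P = 4014.963881 / 905.552947 = 4.433715

Answer: Macaulay duration = 4.4337 years


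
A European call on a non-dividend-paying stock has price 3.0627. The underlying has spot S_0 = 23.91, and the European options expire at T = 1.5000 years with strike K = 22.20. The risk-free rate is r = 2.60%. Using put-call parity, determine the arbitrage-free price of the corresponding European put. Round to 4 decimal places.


Answer: Put price = 0.5036

Derivation:
Put-call parity: C - P = S_0 * exp(-qT) - K * exp(-rT).
S_0 * exp(-qT) = 23.9100 * 1.00000000 = 23.91000000
K * exp(-rT) = 22.2000 * 0.96175071 = 21.35086574
P = C - S*exp(-qT) + K*exp(-rT)
P = 3.0627 - 23.91000000 + 21.35086574 = 0.5036


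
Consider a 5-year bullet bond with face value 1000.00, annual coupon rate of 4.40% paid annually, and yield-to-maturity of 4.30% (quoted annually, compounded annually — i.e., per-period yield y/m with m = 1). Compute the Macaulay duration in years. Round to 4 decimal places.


Answer: Macaulay duration = 4.5970 years

Derivation:
Coupon per period c = face * coupon_rate / m = 44.000000
Periods per year m = 1; per-period yield y/m = 0.043000
Number of cashflows N = 5
Cashflows (t years, CF_t, discount factor 1/(1+y/m)^(m*t), PV):
  t = 1.0000: CF_t = 44.000000, DF = 0.958773, PV = 42.186002
  t = 2.0000: CF_t = 44.000000, DF = 0.919245, PV = 40.446790
  t = 3.0000: CF_t = 44.000000, DF = 0.881347, PV = 38.779281
  t = 4.0000: CF_t = 44.000000, DF = 0.845012, PV = 37.180519
  t = 5.0000: CF_t = 1044.000000, DF = 0.810174, PV = 845.821960
Price P = sum_t PV_t = 1004.414551
Macaulay numerator sum_t t * PV_t:
  t * PV_t at t = 1.0000: 42.186002
  t * PV_t at t = 2.0000: 80.893580
  t * PV_t at t = 3.0000: 116.337843
  t * PV_t at t = 4.0000: 148.722074
  t * PV_t at t = 5.0000: 4229.109800
Macaulay duration D = (sum_t t * PV_t) / P = 4617.249299 / 1004.414551 = 4.596956


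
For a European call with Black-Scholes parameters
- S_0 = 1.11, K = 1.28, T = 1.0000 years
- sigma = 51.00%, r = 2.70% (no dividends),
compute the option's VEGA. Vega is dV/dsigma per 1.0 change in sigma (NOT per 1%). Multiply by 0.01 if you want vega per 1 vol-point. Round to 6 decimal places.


Answer: Vega = 0.442646

Derivation:
d1 = 0.0285292890; d2 = -0.4814707110
phi(d1) = 0.3987799598; exp(-qT) = 1.0000000000; exp(-rT) = 0.9733612415
Vega = S * exp(-qT) * phi(d1) * sqrt(T) = 1.1100 * 1.0000000000 * 0.3987799598 * 1.0000000000 = 0.442646


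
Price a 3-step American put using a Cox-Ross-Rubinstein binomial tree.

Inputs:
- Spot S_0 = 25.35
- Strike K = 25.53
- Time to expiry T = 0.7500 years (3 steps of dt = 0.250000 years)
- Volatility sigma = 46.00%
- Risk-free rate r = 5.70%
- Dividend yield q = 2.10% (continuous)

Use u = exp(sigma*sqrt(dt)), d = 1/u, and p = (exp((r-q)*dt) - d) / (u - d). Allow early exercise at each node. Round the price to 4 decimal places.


dt = T/N = 0.250000
u = exp(sigma*sqrt(dt)) = 1.258600; d = 1/u = 0.794534
p = (exp((r-q)*dt) - d) / (u - d) = 0.462233
Discount per step: exp(-r*dt) = 0.985851
Stock lattice S(k, i) with i counting down-moves:
  k=0: S(0,0) = 25.3500
  k=1: S(1,0) = 31.9055; S(1,1) = 20.1414
  k=2: S(2,0) = 40.1563; S(2,1) = 25.3500; S(2,2) = 16.0030
  k=3: S(3,0) = 50.5407; S(3,1) = 31.9055; S(3,2) = 20.1414; S(3,3) = 12.7150
Terminal payoffs V(N, i) = max(K - S_T, 0):
  V(3,0) = 0.000000; V(3,1) = 0.000000; V(3,2) = 5.388573; V(3,3) = 12.815047
Backward induction: V(k, i) = exp(-r*dt) * [p * V(k+1, i) + (1-p) * V(k+1, i+1)]; then take max(V_cont, immediate exercise) for American.
  V(2,0) = exp(-r*dt) * [p*0.000000 + (1-p)*0.000000] = 0.000000; exercise = 0.000000; V(2,0) = max -> 0.000000
  V(2,1) = exp(-r*dt) * [p*0.000000 + (1-p)*5.388573] = 2.856794; exercise = 0.180000; V(2,1) = max -> 2.856794
  V(2,2) = exp(-r*dt) * [p*5.388573 + (1-p)*12.815047] = 9.249533; exercise = 9.526960; V(2,2) = max -> 9.526960
  V(1,0) = exp(-r*dt) * [p*0.000000 + (1-p)*2.856794] = 1.514551; exercise = 0.000000; V(1,0) = max -> 1.514551
  V(1,1) = exp(-r*dt) * [p*2.856794 + (1-p)*9.526960] = 6.352613; exercise = 5.388573; V(1,1) = max -> 6.352613
  V(0,0) = exp(-r*dt) * [p*1.514551 + (1-p)*6.352613] = 4.058058; exercise = 0.180000; V(0,0) = max -> 4.058058

Answer: Price = V(0,0) = 4.0581
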